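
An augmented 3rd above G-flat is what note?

G up a major third is B, so the target letter is B.
From Gb, an augmented third is 5 semitones up: B.

B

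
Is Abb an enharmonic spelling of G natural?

Abb is pitch class 7; G is pitch class 7.
All spellings map to pitch class 7, so they are enharmonically equivalent.

Yes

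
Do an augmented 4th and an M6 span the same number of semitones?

No

An augmented fourth spans 6 semitones; a major sixth spans 9.
The spans differ, so they are not enharmonic equivalents.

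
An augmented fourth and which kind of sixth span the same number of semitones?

An augmented fourth spans 6 semitones.
A sixth spanning 6 semitones is doubly diminished (the major sixth is 9).

doubly diminished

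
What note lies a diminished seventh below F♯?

G##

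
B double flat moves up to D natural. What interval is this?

The letter names run B→D, a span of 2 letter steps, so the interval is some kind of third.
Bbb to D is 5 semitones. A major third is 4, so 5 makes it augmented.

augmented third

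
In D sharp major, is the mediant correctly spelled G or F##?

F##

Each scale degree takes a distinct letter name. Degree 3 of a scale on D must use the letter F.
F## and G are enharmonically the same pitch, but only F## uses the letter F, so it is the correct spelling here.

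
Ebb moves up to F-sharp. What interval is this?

doubly augmented second

Counting letters E–F gives a second.
Ebb→F# = 4 semitones, 2 wider than the major second (2), so doubly augmented.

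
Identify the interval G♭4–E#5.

The letter names run G→E, a span of 5 letter steps, so the interval is some kind of sixth.
Gb to E# is 11 semitones. A major sixth is 9, so 11 makes it doubly augmented.

doubly augmented sixth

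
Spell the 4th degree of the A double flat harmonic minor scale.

The Abb harmonic minor scale runs Abb Bbb Cbb Dbb Ebb Fbb Gb.
Degree 4 is Dbb.

Dbb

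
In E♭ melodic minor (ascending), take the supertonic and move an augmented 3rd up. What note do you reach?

A#

The supertonic of Eb melodic minor (ascending) is F.
An augmented third (5 semitones) above F lands on the letter A, giving A#.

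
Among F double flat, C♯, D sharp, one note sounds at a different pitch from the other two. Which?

In 12-tone equal temperament, enharmonic equivalents share a pitch class. Fbb is pitch class 3; C# is pitch class 1; D# is pitch class 3.
Fbb and D# share pitch class 3, while C# is pitch class 1.

C#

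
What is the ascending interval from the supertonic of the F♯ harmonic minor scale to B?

minor third

The supertonic of F# harmonic minor is G#.
G# up to B: letters G→B make it a third; 3 semitones makes it minor.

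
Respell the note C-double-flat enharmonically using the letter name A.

A#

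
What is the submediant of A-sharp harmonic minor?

F#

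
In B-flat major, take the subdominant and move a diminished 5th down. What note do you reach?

The subdominant of Bb major is Eb.
A diminished fifth (6 semitones) below Eb lands on the letter A, giving A.

A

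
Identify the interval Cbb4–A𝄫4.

major sixth

The letter names run C→A, a span of 5 letter steps, so the interval is some kind of sixth.
Cbb to Abb is 9 semitones. A major sixth is 9, so 9 makes it major.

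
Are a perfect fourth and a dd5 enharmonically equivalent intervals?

Yes

A perfect fourth spans 5 semitones; a doubly diminished fifth spans 5.
They are enharmonically equivalent.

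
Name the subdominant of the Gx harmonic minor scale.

C##

Degree 4 takes the letter 3 steps above G, which is C.
In harmonic minor, degree 4 sits 5 semitones above the tonic. G## + 5 semitones is pitch class 2, spelled on C as C##.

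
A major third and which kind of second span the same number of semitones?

doubly augmented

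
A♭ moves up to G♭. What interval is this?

minor seventh

Counting letters A–B–C–D–E–F–G gives a seventh.
Ab→Gb = 10 semitones, 1 narrower than the major seventh (11), so minor.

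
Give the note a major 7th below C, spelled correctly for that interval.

Db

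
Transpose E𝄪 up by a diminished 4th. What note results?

E up a perfect fourth is A, so the target letter is A.
From E##, a diminished fourth is 4 semitones up: A#.

A#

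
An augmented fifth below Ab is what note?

Dbb

A fifth below A lands on the letter D.
An augmented fifth spans 8 semitones, so Ab moves to pitch class 0. On the letter D that is Dbb.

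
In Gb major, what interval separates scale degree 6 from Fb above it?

Scale degree 6 of Gb major is Eb.
Eb up to Fb: letters E→F make it a second; 1 semitone makes it minor.

minor second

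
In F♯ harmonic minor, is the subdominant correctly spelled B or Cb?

B

Each scale degree takes a distinct letter name. Degree 4 of a scale on F must use the letter B.
B and Cb are enharmonically the same pitch, but only B uses the letter B, so it is the correct spelling here.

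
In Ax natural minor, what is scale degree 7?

Degree 7 takes the letter 6 steps above A, which is G.
In natural minor, degree 7 sits 10 semitones above the tonic. A## + 10 semitones is pitch class 9, spelled on G as G##.

G##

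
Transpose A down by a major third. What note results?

F

A down a major third is F, so the target letter is F.
From A, a major third is 4 semitones down: F.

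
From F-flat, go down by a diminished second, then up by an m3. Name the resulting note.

A diminished second down from Fb is E (letter E, 0 semitones down).
A minor third up from E is G (letter G, 3 semitones up).

G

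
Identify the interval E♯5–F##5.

major second

The letter names run E→F, a span of 1 letter step, so the interval is some kind of second.
E# to F## is 2 semitones. A major second is 2, so 2 makes it major.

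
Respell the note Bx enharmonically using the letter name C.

B## is pitch class 1. The letter C alone is pitch class 0.
To reach pitch class 1 from C requires an offset of +1 semitone, i.e. sharp: C#.

C#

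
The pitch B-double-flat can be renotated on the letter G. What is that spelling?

G##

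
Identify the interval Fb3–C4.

Counting letters F–G–A–B–C gives a fifth.
Fb→C = 8 semitones, 1 wider than the perfect fifth (7), so augmented.

augmented fifth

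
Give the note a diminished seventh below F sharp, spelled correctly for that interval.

G##

F down a major seventh is Gb, so the target letter is G.
From F#, a diminished seventh is 9 semitones down: G##.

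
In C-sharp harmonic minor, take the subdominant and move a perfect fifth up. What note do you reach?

C#

The subdominant of C# harmonic minor is F#.
A perfect fifth (7 semitones) above F# lands on the letter C, giving C#.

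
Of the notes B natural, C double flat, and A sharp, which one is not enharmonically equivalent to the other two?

B

In 12-tone equal temperament, enharmonic equivalents share a pitch class. B is pitch class 11; Cbb is pitch class 10; A# is pitch class 10.
Cbb and A# share pitch class 10, while B is pitch class 11.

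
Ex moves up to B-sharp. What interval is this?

Counting letters E–F–G–A–B gives a fifth.
E##→B# = 6 semitones, 1 narrower than the perfect fifth (7), so diminished.

diminished fifth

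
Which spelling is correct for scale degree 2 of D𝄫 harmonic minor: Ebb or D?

Ebb

Each scale degree takes a distinct letter name. Degree 2 of a scale on D must use the letter E.
Ebb and D are enharmonically the same pitch, but only Ebb uses the letter E, so it is the correct spelling here.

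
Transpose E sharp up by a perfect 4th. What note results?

E up a perfect fourth is A, so the target letter is A.
From E#, a perfect fourth is 5 semitones up: A#.

A#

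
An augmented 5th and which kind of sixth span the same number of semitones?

An augmented fifth spans 8 semitones.
A sixth spanning 8 semitones is minor (the major sixth is 9).

minor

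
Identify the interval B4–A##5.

augmented seventh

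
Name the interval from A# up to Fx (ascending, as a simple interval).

The letter names run A→F, a span of 5 letter steps, so the interval is some kind of sixth.
A# to F## is 9 semitones. A major sixth is 9, so 9 makes it major.

major sixth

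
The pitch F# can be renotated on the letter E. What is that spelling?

E##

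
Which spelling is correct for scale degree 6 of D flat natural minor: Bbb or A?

Each scale degree takes a distinct letter name. Degree 6 of a scale on D must use the letter B.
Bbb and A are enharmonically the same pitch, but only Bbb uses the letter B, so it is the correct spelling here.

Bbb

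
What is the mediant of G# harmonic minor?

B

Degree 3 takes the letter 2 steps above G, which is B.
In harmonic minor, degree 3 sits 3 semitones above the tonic. G# + 3 semitones is pitch class 11, spelled on B as B.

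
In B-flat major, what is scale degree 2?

C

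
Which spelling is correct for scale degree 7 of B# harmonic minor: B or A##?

Each scale degree takes a distinct letter name. Degree 7 of a scale on B must use the letter A.
A## and B are enharmonically the same pitch, but only A## uses the letter A, so it is the correct spelling here.

A##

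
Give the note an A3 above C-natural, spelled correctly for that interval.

E#

C up a major third is E, so the target letter is E.
From C, an augmented third is 5 semitones up: E#.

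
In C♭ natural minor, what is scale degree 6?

Abb

Degree 6 takes the letter 5 steps above C, which is A.
In natural minor, degree 6 sits 8 semitones above the tonic. Cb + 8 semitones is pitch class 7, spelled on A as Abb.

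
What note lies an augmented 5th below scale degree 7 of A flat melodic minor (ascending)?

Cb

Scale degree 7 of Ab melodic minor (ascending) is G.
An augmented fifth (8 semitones) below G lands on the letter C, giving Cb.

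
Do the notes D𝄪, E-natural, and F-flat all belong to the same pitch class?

Yes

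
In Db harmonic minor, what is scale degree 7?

Degree 7 takes the letter 6 steps above D, which is C.
In harmonic minor, degree 7 sits 11 semitones above the tonic. Db + 11 semitones is pitch class 0, spelled on C as C.

C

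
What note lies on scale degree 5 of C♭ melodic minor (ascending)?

The Cb melodic minor (ascending) scale runs Cb Db Ebb Fb Gb Ab Bb.
Degree 5 is Gb.

Gb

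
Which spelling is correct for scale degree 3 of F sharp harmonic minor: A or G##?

A

Each scale degree takes a distinct letter name. Degree 3 of a scale on F must use the letter A.
A and G## are enharmonically the same pitch, but only A uses the letter A, so it is the correct spelling here.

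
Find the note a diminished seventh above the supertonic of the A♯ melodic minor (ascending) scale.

A

The supertonic of A# melodic minor (ascending) is B#.
A diminished seventh (9 semitones) above B# lands on the letter A, giving A.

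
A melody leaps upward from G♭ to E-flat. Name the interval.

major sixth

Counting letters G–A–B–C–D–E gives a sixth.
Gb→Eb = 9 semitones, exactly the major sixth.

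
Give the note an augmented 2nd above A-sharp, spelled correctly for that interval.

B##

A up a major second is B, so the target letter is B.
From A#, an augmented second is 3 semitones up: B##.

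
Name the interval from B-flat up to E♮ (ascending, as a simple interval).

augmented fourth

The letter names run B→E, a span of 3 letter steps, so the interval is some kind of fourth.
Bb to E is 6 semitones. A perfect fourth is 5, so 6 makes it augmented.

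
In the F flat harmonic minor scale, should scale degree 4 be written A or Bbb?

Each scale degree takes a distinct letter name. Degree 4 of a scale on F must use the letter B.
Bbb and A are enharmonically the same pitch, but only Bbb uses the letter B, so it is the correct spelling here.

Bbb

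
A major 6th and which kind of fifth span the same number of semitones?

doubly augmented

A major sixth spans 9 semitones.
A fifth spanning 9 semitones is doubly augmented (the perfect fifth is 7).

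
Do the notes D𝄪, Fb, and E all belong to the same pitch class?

D## is pitch class 4; Fb is pitch class 4; E is pitch class 4.
All spellings map to pitch class 4, so they are enharmonically equivalent.

Yes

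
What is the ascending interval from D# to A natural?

Counting letters D–E–F–G–A gives a fifth.
D#→A = 6 semitones, 1 narrower than the perfect fifth (7), so diminished.

diminished fifth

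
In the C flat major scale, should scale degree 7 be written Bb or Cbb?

Each scale degree takes a distinct letter name. Degree 7 of a scale on C must use the letter B.
Bb and Cbb are enharmonically the same pitch, but only Bb uses the letter B, so it is the correct spelling here.

Bb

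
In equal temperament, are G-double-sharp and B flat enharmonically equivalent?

Two spellings are enharmonically equivalent only if they share a pitch class.
Here G## → 9, Bb → 10; 9 ≠ 10, so they are not.

No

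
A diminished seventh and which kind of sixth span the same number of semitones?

major

A diminished seventh spans 9 semitones.
A sixth spanning 9 semitones is major (the major sixth is 9).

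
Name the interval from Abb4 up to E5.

doubly augmented fifth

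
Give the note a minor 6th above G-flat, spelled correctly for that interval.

Ebb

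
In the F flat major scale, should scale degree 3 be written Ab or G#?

Ab

Each scale degree takes a distinct letter name. Degree 3 of a scale on F must use the letter A.
Ab and G# are enharmonically the same pitch, but only Ab uses the letter A, so it is the correct spelling here.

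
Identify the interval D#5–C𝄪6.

major seventh

The letter names run D→C, a span of 6 letter steps, so the interval is some kind of seventh.
D# to C## is 11 semitones. A major seventh is 11, so 11 makes it major.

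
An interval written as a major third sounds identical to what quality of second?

doubly augmented

A major third spans 4 semitones.
A second spanning 4 semitones is doubly augmented (the major second is 2).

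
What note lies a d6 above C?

A sixth above C lands on the letter A.
A diminished sixth spans 7 semitones, so C moves to pitch class 7. On the letter A that is Abb.

Abb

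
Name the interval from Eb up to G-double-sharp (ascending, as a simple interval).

doubly augmented third

The letter names run E→G, a span of 2 letter steps, so the interval is some kind of third.
Eb to G## is 6 semitones. A major third is 4, so 6 makes it doubly augmented.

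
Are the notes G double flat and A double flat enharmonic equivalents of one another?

No

Two spellings are enharmonically equivalent only if they share a pitch class.
Here Gbb → 5, Abb → 7; 5 ≠ 7, so they are not.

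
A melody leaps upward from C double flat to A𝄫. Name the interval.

The letter names run C→A, a span of 5 letter steps, so the interval is some kind of sixth.
Cbb to Abb is 9 semitones. A major sixth is 9, so 9 makes it major.

major sixth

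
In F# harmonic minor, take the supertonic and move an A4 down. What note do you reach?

D

The supertonic of F# harmonic minor is G#.
An augmented fourth (6 semitones) below G# lands on the letter D, giving D.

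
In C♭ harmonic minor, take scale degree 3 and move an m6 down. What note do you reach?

Scale degree 3 of Cb harmonic minor is Ebb.
A minor sixth (8 semitones) below Ebb lands on the letter G, giving Gb.

Gb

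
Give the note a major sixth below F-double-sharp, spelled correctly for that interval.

A#

F down a major sixth is Ab, so the target letter is A.
From F##, a major sixth is 9 semitones down: A#.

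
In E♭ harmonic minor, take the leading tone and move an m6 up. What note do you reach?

Bb

The leading tone of Eb harmonic minor is D.
A minor sixth (8 semitones) above D lands on the letter B, giving Bb.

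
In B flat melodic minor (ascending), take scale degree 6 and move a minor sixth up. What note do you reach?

Scale degree 6 of Bb melodic minor (ascending) is G.
A minor sixth (8 semitones) above G lands on the letter E, giving Eb.

Eb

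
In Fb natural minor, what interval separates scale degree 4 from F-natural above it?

Scale degree 4 of Fb natural minor is Bbb.
Bbb up to F: letters B→F make it a fifth; 8 semitones makes it augmented.

augmented fifth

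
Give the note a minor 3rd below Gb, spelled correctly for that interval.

Eb

A third below G lands on the letter E.
A minor third spans 3 semitones, so Gb moves to pitch class 3. On the letter E that is Eb.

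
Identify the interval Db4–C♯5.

The letter names run D→C, a span of 6 letter steps, so the interval is some kind of seventh.
Db to C# is 12 semitones. A major seventh is 11, so 12 makes it augmented.

augmented seventh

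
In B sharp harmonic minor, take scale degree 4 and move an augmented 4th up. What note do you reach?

Scale degree 4 of B# harmonic minor is E#.
An augmented fourth (6 semitones) above E# lands on the letter A, giving A##.

A##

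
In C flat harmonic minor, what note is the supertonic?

Db

Degree 2 takes the letter 1 step above C, which is D.
In harmonic minor, degree 2 sits 2 semitones above the tonic. Cb + 2 semitones is pitch class 1, spelled on D as Db.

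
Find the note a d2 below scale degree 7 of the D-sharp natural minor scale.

Scale degree 7 of D# natural minor is C#.
A diminished second (0 semitones) below C# lands on the letter B, giving B##.

B##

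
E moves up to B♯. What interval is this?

augmented fifth

Counting letters E–F–G–A–B gives a fifth.
E→B# = 8 semitones, 1 wider than the perfect fifth (7), so augmented.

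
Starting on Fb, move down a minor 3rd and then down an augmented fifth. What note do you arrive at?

Gbb

A minor third down from Fb is Db (letter D, 3 semitones down).
An augmented fifth down from Db is Gbb (letter G, 8 semitones down).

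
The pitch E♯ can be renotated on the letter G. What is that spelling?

E# is pitch class 5. The letter G alone is pitch class 7.
To reach pitch class 5 from G requires an offset of -2 semitones, i.e. double flat: Gbb.

Gbb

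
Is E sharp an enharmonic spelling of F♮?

E# is pitch class 5; F is pitch class 5.
All spellings map to pitch class 5, so they are enharmonically equivalent.

Yes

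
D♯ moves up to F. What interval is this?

The letter names run D→F, a span of 2 letter steps, so the interval is some kind of third.
D# to F is 2 semitones. A major third is 4, so 2 makes it diminished.

diminished third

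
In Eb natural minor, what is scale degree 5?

Bb

Degree 5 takes the letter 4 steps above E, which is B.
In natural minor, degree 5 sits 7 semitones above the tonic. Eb + 7 semitones is pitch class 10, spelled on B as Bb.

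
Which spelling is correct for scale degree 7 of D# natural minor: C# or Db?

C#

Each scale degree takes a distinct letter name. Degree 7 of a scale on D must use the letter C.
C# and Db are enharmonically the same pitch, but only C# uses the letter C, so it is the correct spelling here.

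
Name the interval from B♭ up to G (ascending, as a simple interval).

major sixth

Counting letters B–C–D–E–F–G gives a sixth.
Bb→G = 9 semitones, exactly the major sixth.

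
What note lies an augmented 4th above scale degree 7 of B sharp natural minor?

D##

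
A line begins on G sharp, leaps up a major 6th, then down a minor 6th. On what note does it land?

G##

A major sixth up from G# is E# (letter E, 9 semitones up).
A minor sixth down from E# is G## (letter G, 8 semitones down).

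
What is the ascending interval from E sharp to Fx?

Counting letters E–F gives a second.
E#→F## = 2 semitones, exactly the major second.

major second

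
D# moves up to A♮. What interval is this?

Counting letters D–E–F–G–A gives a fifth.
D#→A = 6 semitones, 1 narrower than the perfect fifth (7), so diminished.

diminished fifth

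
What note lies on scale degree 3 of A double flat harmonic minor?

Degree 3 takes the letter 2 steps above A, which is C.
In harmonic minor, degree 3 sits 3 semitones above the tonic. Abb + 3 semitones is pitch class 10, spelled on C as Cbb.

Cbb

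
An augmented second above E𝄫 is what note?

F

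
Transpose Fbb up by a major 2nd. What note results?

Gbb

F up a major second is G, so the target letter is G.
From Fbb, a major second is 2 semitones up: Gbb.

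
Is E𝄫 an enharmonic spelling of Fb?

No

Two spellings are enharmonically equivalent only if they share a pitch class.
Here Ebb → 2, Fb → 4; 2 ≠ 4, so they are not.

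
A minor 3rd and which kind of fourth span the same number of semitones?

A minor third spans 3 semitones.
A fourth spanning 3 semitones is doubly diminished (the perfect fourth is 5).

doubly diminished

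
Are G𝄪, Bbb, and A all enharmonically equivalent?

Yes

G## is pitch class 9; Bbb is pitch class 9; A is pitch class 9.
All spellings map to pitch class 9, so they are enharmonically equivalent.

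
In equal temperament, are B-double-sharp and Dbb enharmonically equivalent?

Two spellings are enharmonically equivalent only if they share a pitch class.
Here B## → 1, Dbb → 0; 0 ≠ 1, so they are not.

No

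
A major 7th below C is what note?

Db

C down a major seventh is Db, so the target letter is D.
From C, a major seventh is 11 semitones down: Db.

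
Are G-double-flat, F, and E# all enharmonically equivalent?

Gbb = pitch class 5 and F = pitch class 5 and E# = pitch class 5 — the same pitch class, so they are enharmonic equivalents.

Yes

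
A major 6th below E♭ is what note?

Gb

E down a major sixth is G, so the target letter is G.
From Eb, a major sixth is 9 semitones down: Gb.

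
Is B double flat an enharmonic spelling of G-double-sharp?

Yes

Bbb is pitch class 9; G## is pitch class 9.
All spellings map to pitch class 9, so they are enharmonically equivalent.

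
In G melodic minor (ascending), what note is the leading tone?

F#

Degree 7 takes the letter 6 steps above G, which is F.
In melodic minor (ascending), degree 7 sits 11 semitones above the tonic. G + 11 semitones is pitch class 6, spelled on F as F#.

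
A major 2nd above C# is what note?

D#

A second above C lands on the letter D.
A major second spans 2 semitones, so C# moves to pitch class 3. On the letter D that is D#.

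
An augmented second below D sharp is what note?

A second below D lands on the letter C.
An augmented second spans 3 semitones, so D# moves to pitch class 0. On the letter C that is C.

C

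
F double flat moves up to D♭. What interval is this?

augmented sixth

The letter names run F→D, a span of 5 letter steps, so the interval is some kind of sixth.
Fbb to Db is 10 semitones. A major sixth is 9, so 10 makes it augmented.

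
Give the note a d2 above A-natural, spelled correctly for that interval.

A second above A lands on the letter B.
A diminished second spans 0 semitones, so A moves to pitch class 9. On the letter B that is Bbb.

Bbb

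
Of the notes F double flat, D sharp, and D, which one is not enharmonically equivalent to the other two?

In 12-tone equal temperament, enharmonic equivalents share a pitch class. Fbb is pitch class 3; D# is pitch class 3; D is pitch class 2.
Fbb and D# share pitch class 3, while D is pitch class 2.

D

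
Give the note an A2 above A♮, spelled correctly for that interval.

A second above A lands on the letter B.
An augmented second spans 3 semitones, so A moves to pitch class 0. On the letter B that is B#.

B#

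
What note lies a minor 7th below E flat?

F

E down a major seventh is F, so the target letter is F.
From Eb, a minor seventh is 10 semitones down: F.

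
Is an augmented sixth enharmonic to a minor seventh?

An augmented sixth spans 10 semitones; a minor seventh spans 10.
They are enharmonically equivalent.

Yes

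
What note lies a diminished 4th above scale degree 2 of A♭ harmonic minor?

Scale degree 2 of Ab harmonic minor is Bb.
A diminished fourth (4 semitones) above Bb lands on the letter E, giving Ebb.

Ebb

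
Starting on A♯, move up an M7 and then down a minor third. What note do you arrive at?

A major seventh up from A# is G## (letter G, 11 semitones up).
A minor third down from G## is E## (letter E, 3 semitones down).

E##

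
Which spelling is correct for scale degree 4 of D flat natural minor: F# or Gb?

Gb

Each scale degree takes a distinct letter name. Degree 4 of a scale on D must use the letter G.
Gb and F# are enharmonically the same pitch, but only Gb uses the letter G, so it is the correct spelling here.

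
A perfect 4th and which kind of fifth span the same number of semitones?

A perfect fourth spans 5 semitones.
A fifth spanning 5 semitones is doubly diminished (the perfect fifth is 7).

doubly diminished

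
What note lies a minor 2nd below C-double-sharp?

B##

C down a major second is Bb, so the target letter is B.
From C##, a minor second is 1 semitone down: B##.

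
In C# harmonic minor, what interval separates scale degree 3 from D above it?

Scale degree 3 of C# harmonic minor is E.
E up to D: letters E→D make it a seventh; 10 semitones makes it minor.

minor seventh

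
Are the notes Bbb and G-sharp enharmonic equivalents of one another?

No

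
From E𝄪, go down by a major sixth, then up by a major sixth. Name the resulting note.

E##

A major sixth down from E## is G## (letter G, 9 semitones down).
A major sixth up from G## is E## (letter E, 9 semitones up).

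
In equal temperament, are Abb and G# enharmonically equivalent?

Two spellings are enharmonically equivalent only if they share a pitch class.
Here Abb → 7, G# → 8; 7 ≠ 8, so they are not.

No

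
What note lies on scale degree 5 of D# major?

A#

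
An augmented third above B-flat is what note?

B up a major third is D#, so the target letter is D.
From Bb, an augmented third is 5 semitones up: D#.

D#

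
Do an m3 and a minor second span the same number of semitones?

No

A minor third spans 3 semitones; a minor second spans 1.
The spans differ, so they are not enharmonic equivalents.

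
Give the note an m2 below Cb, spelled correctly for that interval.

Bb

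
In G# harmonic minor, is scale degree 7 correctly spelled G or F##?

Each scale degree takes a distinct letter name. Degree 7 of a scale on G must use the letter F.
F## and G are enharmonically the same pitch, but only F## uses the letter F, so it is the correct spelling here.

F##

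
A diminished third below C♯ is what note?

A##

A third below C lands on the letter A.
A diminished third spans 2 semitones, so C# moves to pitch class 11. On the letter A that is A##.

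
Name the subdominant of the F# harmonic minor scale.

The F# harmonic minor scale runs F# G# A B C# D E#.
Degree 4 is B.

B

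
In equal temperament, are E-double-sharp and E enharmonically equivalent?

Two spellings are enharmonically equivalent only if they share a pitch class.
Here E## → 6, E → 4; 4 ≠ 6, so they are not.

No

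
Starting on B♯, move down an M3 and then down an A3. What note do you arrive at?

A major third down from B# is G# (letter G, 4 semitones down).
An augmented third down from G# is Eb (letter E, 5 semitones down).

Eb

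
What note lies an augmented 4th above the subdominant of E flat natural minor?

D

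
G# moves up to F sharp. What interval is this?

minor seventh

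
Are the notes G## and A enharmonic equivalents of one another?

Yes

G## = pitch class 9 and A = pitch class 9 — the same pitch class, so they are enharmonic equivalents.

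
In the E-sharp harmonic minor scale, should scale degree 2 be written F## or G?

Each scale degree takes a distinct letter name. Degree 2 of a scale on E must use the letter F.
F## and G are enharmonically the same pitch, but only F## uses the letter F, so it is the correct spelling here.

F##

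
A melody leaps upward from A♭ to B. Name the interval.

Counting letters A–B gives a second.
Ab→B = 3 semitones, 1 wider than the major second (2), so augmented.

augmented second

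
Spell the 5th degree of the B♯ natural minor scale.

F##

Degree 5 takes the letter 4 steps above B, which is F.
In natural minor, degree 5 sits 7 semitones above the tonic. B# + 7 semitones is pitch class 7, spelled on F as F##.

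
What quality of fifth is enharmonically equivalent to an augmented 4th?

An augmented fourth spans 6 semitones.
A fifth spanning 6 semitones is diminished (the perfect fifth is 7).

diminished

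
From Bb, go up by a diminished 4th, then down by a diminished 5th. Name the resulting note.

Ab

A diminished fourth up from Bb is Ebb (letter E, 4 semitones up).
A diminished fifth down from Ebb is Ab (letter A, 6 semitones down).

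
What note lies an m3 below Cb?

A third below C lands on the letter A.
A minor third spans 3 semitones, so Cb moves to pitch class 8. On the letter A that is Ab.

Ab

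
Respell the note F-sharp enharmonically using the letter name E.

F# is pitch class 6. The letter E alone is pitch class 4.
To reach pitch class 6 from E requires an offset of +2 semitones, i.e. double sharp: E##.

E##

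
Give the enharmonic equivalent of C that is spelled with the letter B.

B#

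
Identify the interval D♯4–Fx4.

major third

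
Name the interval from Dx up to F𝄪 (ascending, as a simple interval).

Counting letters D–E–F gives a third.
D##→F## = 3 semitones, 1 narrower than the major third (4), so minor.

minor third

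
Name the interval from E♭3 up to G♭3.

Counting letters E–F–G gives a third.
Eb→Gb = 3 semitones, 1 narrower than the major third (4), so minor.

minor third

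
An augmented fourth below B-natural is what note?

F

B down a perfect fourth is F#, so the target letter is F.
From B, an augmented fourth is 6 semitones down: F.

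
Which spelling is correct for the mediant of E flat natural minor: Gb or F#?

Each scale degree takes a distinct letter name. Degree 3 of a scale on E must use the letter G.
Gb and F# are enharmonically the same pitch, but only Gb uses the letter G, so it is the correct spelling here.

Gb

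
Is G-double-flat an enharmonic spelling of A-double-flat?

No

Two spellings are enharmonically equivalent only if they share a pitch class.
Here Gbb → 5, Abb → 7; 5 ≠ 7, so they are not.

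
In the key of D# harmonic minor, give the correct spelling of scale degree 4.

The D# harmonic minor scale runs D# E# F# G# A# B C##.
Degree 4 is G#.

G#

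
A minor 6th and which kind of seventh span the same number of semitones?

A minor sixth spans 8 semitones.
A seventh spanning 8 semitones is doubly diminished (the major seventh is 11).

doubly diminished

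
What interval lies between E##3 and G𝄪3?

minor third

The letter names run E→G, a span of 2 letter steps, so the interval is some kind of third.
E## to G## is 3 semitones. A major third is 4, so 3 makes it minor.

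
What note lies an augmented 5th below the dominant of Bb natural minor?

The dominant of Bb natural minor is F.
An augmented fifth (8 semitones) below F lands on the letter B, giving Bbb.

Bbb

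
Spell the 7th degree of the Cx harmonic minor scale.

Degree 7 takes the letter 6 steps above C, which is B.
In harmonic minor, degree 7 sits 11 semitones above the tonic. C## + 11 semitones is pitch class 1, spelled on B as B##.

B##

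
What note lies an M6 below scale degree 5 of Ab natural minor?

Scale degree 5 of Ab natural minor is Eb.
A major sixth (9 semitones) below Eb lands on the letter G, giving Gb.

Gb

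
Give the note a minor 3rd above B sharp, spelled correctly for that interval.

D#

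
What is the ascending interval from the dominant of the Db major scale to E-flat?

The dominant of Db major is Ab.
Ab up to Eb: letters A→E make it a fifth; 7 semitones makes it perfect.

perfect fifth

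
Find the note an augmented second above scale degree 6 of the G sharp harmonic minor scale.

F##

Scale degree 6 of G# harmonic minor is E.
An augmented second (3 semitones) above E lands on the letter F, giving F##.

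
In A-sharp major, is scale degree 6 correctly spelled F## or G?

Each scale degree takes a distinct letter name. Degree 6 of a scale on A must use the letter F.
F## and G are enharmonically the same pitch, but only F## uses the letter F, so it is the correct spelling here.

F##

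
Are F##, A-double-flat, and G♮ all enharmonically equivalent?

F## is pitch class 7; Abb is pitch class 7; G is pitch class 7.
All spellings map to pitch class 7, so they are enharmonically equivalent.

Yes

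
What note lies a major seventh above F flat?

Eb

F up a major seventh is E, so the target letter is E.
From Fb, a major seventh is 11 semitones up: Eb.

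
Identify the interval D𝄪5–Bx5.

major sixth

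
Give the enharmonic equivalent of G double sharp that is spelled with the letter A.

G## is pitch class 9. The letter A alone is pitch class 9.
Pitch class 9 on A needs no accidental: A.

A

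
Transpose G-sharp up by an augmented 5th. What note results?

D##

A fifth above G lands on the letter D.
An augmented fifth spans 8 semitones, so G# moves to pitch class 4. On the letter D that is D##.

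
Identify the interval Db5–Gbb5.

diminished fourth

Counting letters D–E–F–G gives a fourth.
Db→Gbb = 4 semitones, 1 narrower than the perfect fourth (5), so diminished.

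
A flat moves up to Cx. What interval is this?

doubly augmented third

Counting letters A–B–C gives a third.
Ab→C## = 6 semitones, 2 wider than the major third (4), so doubly augmented.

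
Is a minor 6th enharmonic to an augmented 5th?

Yes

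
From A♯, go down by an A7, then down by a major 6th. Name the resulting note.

An augmented seventh down from A# is Bb (letter B, 12 semitones down).
A major sixth down from Bb is Db (letter D, 9 semitones down).

Db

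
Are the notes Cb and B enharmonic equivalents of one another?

Yes

Cb is pitch class 11; B is pitch class 11.
All spellings map to pitch class 11, so they are enharmonically equivalent.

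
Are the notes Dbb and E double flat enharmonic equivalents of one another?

Two spellings are enharmonically equivalent only if they share a pitch class.
Here Dbb → 0, Ebb → 2; 0 ≠ 2, so they are not.

No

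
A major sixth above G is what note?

E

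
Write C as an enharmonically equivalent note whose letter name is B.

B#

Plain B sits 1 semitone below C, so on the letter B the same pitch needs a sharp: B#.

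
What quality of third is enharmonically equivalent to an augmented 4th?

An augmented fourth spans 6 semitones.
A third spanning 6 semitones is doubly augmented (the major third is 4).

doubly augmented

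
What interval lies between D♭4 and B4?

augmented sixth

Counting letters D–E–F–G–A–B gives a sixth.
Db→B = 10 semitones, 1 wider than the major sixth (9), so augmented.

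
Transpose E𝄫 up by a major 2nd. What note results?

E up a major second is F#, so the target letter is F.
From Ebb, a major second is 2 semitones up: Fb.

Fb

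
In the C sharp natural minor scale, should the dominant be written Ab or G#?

G#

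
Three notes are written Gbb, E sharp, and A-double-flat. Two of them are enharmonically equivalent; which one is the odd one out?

In 12-tone equal temperament, enharmonic equivalents share a pitch class. Gbb is pitch class 5; E# is pitch class 5; Abb is pitch class 7.
Gbb and E# share pitch class 5, while Abb is pitch class 7.

Abb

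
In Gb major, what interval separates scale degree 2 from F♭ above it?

Scale degree 2 of Gb major is Ab.
Ab up to Fb: letters A→F make it a sixth; 8 semitones makes it minor.

minor sixth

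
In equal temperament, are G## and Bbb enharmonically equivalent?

G## = pitch class 9 and Bbb = pitch class 9 — the same pitch class, so they are enharmonic equivalents.

Yes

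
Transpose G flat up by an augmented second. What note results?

A

G up a major second is A, so the target letter is A.
From Gb, an augmented second is 3 semitones up: A.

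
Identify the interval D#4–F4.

diminished third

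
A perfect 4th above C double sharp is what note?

A fourth above C lands on the letter F.
A perfect fourth spans 5 semitones, so C## moves to pitch class 7. On the letter F that is F##.

F##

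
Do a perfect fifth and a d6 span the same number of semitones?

Yes

A perfect fifth spans 7 semitones; a diminished sixth spans 7.
They are enharmonically equivalent.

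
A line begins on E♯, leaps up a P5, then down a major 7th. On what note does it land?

A perfect fifth up from E# is B# (letter B, 7 semitones up).
A major seventh down from B# is C# (letter C, 11 semitones down).

C#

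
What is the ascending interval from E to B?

The letter names run E→B, a span of 4 letter steps, so the interval is some kind of fifth.
E to B is 7 semitones. A perfect fifth is 7, so 7 makes it perfect.

perfect fifth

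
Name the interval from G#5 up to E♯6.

Counting letters G–A–B–C–D–E gives a sixth.
G#→E# = 9 semitones, exactly the major sixth.

major sixth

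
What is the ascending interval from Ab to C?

major third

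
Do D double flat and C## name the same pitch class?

Dbb is pitch class 0; C## is pitch class 2.
The pitch classes differ (0 vs. 2), so they are not enharmonic equivalents.

No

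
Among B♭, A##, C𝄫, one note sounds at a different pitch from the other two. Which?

A##

In 12-tone equal temperament, enharmonic equivalents share a pitch class. Bb is pitch class 10; A## is pitch class 11; Cbb is pitch class 10.
Bb and Cbb share pitch class 10, while A## is pitch class 11.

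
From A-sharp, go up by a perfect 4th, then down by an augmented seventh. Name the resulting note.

Eb

A perfect fourth up from A# is D# (letter D, 5 semitones up).
An augmented seventh down from D# is Eb (letter E, 12 semitones down).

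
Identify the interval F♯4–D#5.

major sixth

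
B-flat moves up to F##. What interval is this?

Counting letters B–C–D–E–F gives a fifth.
Bb→F## = 9 semitones, 2 wider than the perfect fifth (7), so doubly augmented.

doubly augmented fifth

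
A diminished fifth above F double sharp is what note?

C#

F up a perfect fifth is C, so the target letter is C.
From F##, a diminished fifth is 6 semitones up: C#.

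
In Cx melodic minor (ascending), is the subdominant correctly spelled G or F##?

Each scale degree takes a distinct letter name. Degree 4 of a scale on C must use the letter F.
F## and G are enharmonically the same pitch, but only F## uses the letter F, so it is the correct spelling here.

F##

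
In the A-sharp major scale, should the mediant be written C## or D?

Each scale degree takes a distinct letter name. Degree 3 of a scale on A must use the letter C.
C## and D are enharmonically the same pitch, but only C## uses the letter C, so it is the correct spelling here.

C##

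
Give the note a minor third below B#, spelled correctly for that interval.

B down a major third is G, so the target letter is G.
From B#, a minor third is 3 semitones down: G##.

G##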